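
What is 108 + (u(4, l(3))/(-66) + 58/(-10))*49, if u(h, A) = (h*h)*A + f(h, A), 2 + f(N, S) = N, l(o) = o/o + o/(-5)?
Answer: -10034/55 ≈ -182.44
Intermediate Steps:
l(o) = 1 - o/5 (l(o) = 1 + o*(-⅕) = 1 - o/5)
f(N, S) = -2 + N
u(h, A) = -2 + h + A*h² (u(h, A) = (h*h)*A + (-2 + h) = h²*A + (-2 + h) = A*h² + (-2 + h) = -2 + h + A*h²)
108 + (u(4, l(3))/(-66) + 58/(-10))*49 = 108 + ((-2 + 4 + (1 - ⅕*3)*4²)/(-66) + 58/(-10))*49 = 108 + ((-2 + 4 + (1 - ⅗)*16)*(-1/66) + 58*(-⅒))*49 = 108 + ((-2 + 4 + (⅖)*16)*(-1/66) - 29/5)*49 = 108 + ((-2 + 4 + 32/5)*(-1/66) - 29/5)*49 = 108 + ((42/5)*(-1/66) - 29/5)*49 = 108 + (-7/55 - 29/5)*49 = 108 - 326/55*49 = 108 - 15974/55 = -10034/55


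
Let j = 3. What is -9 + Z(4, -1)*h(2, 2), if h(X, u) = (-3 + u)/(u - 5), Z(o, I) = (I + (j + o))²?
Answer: 3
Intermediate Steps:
Z(o, I) = (3 + I + o)² (Z(o, I) = (I + (3 + o))² = (3 + I + o)²)
h(X, u) = (-3 + u)/(-5 + u)
-9 + Z(4, -1)*h(2, 2) = -9 + (3 - 1 + 4)²*((-3 + 2)/(-5 + 2)) = -9 + 6²*(-1/(-3)) = -9 + 36*(-⅓*(-1)) = -9 + 36*(⅓) = -9 + 12 = 3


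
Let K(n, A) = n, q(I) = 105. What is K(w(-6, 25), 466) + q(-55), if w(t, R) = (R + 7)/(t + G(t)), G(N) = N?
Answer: 307/3 ≈ 102.33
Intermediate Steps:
w(t, R) = (7 + R)/(2*t) (w(t, R) = (R + 7)/(t + t) = (7 + R)/((2*t)) = (7 + R)*(1/(2*t)) = (7 + R)/(2*t))
K(w(-6, 25), 466) + q(-55) = (½)*(7 + 25)/(-6) + 105 = (½)*(-⅙)*32 + 105 = -8/3 + 105 = 307/3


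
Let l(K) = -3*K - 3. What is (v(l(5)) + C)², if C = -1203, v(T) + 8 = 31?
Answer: 1392400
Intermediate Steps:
l(K) = -3 - 3*K
v(T) = 23 (v(T) = -8 + 31 = 23)
(v(l(5)) + C)² = (23 - 1203)² = (-1180)² = 1392400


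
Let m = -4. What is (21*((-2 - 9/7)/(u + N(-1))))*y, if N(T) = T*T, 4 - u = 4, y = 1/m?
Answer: 69/4 ≈ 17.250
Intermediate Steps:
y = -1/4 (y = 1/(-4) = -1/4 ≈ -0.25000)
u = 0 (u = 4 - 1*4 = 4 - 4 = 0)
N(T) = T**2
(21*((-2 - 9/7)/(u + N(-1))))*y = (21*((-2 - 9/7)/(0 + (-1)**2)))*(-1/4) = (21*((-2 - 9*1/7)/(0 + 1)))*(-1/4) = (21*((-2 - 9/7)/1))*(-1/4) = (21*(-23/7*1))*(-1/4) = (21*(-23/7))*(-1/4) = -69*(-1/4) = 69/4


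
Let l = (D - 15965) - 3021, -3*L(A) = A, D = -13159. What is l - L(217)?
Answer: -96218/3 ≈ -32073.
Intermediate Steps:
L(A) = -A/3
l = -32145 (l = (-13159 - 15965) - 3021 = -29124 - 3021 = -32145)
l - L(217) = -32145 - (-1)*217/3 = -32145 - 1*(-217/3) = -32145 + 217/3 = -96218/3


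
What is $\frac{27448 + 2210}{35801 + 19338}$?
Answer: $\frac{29658}{55139} \approx 0.53788$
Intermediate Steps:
$\frac{27448 + 2210}{35801 + 19338} = \frac{29658}{55139}$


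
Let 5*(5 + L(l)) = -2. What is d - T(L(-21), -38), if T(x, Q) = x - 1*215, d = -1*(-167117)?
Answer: 836687/5 ≈ 1.6734e+5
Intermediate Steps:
L(l) = -27/5 (L(l) = -5 + (⅕)*(-2) = -5 - ⅖ = -27/5)
d = 167117
T(x, Q) = -215 + x (T(x, Q) = x - 215 = -215 + x)
d - T(L(-21), -38) = 167117 - (-215 - 27/5) = 167117 - 1*(-1102/5) = 167117 + 1102/5 = 836687/5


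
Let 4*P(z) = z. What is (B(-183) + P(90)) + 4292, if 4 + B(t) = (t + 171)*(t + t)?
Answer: 17405/2 ≈ 8702.5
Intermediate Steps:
P(z) = z/4
B(t) = -4 + 2*t*(171 + t) (B(t) = -4 + (t + 171)*(t + t) = -4 + (171 + t)*(2*t) = -4 + 2*t*(171 + t))
(B(-183) + P(90)) + 4292 = ((-4 + 2*(-183)**2 + 342*(-183)) + (1/4)*90) + 4292 = ((-4 + 2*33489 - 62586) + 45/2) + 4292 = ((-4 + 66978 - 62586) + 45/2) + 4292 = (4388 + 45/2) + 4292 = 8821/2 + 4292 = 17405/2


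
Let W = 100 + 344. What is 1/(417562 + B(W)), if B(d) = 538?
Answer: 1/418100 ≈ 2.3918e-6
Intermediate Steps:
W = 444
1/(417562 + B(W)) = 1/(417562 + 538) = 1/418100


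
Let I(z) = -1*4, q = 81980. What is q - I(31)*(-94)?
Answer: 81604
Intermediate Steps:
I(z) = -4
q - I(31)*(-94) = 81980 - (-4)*(-94) = 81980 - 1*376 = 81980 - 376 = 81604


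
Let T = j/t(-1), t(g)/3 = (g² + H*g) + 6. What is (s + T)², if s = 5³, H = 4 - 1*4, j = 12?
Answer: 772641/49 ≈ 15768.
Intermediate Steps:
H = 0 (H = 4 - 4 = 0)
t(g) = 18 + 3*g² (t(g) = 3*((g² + 0*g) + 6) = 3*((g² + 0) + 6) = 3*(g² + 6) = 3*(6 + g²) = 18 + 3*g²)
s = 125
T = 4/7 (T = 12/(18 + 3*(-1)²) = 12/(18 + 3*1) = 12/(18 + 3) = 12/21 = 12*(1/21) = 4/7 ≈ 0.57143)
(s + T)² = (125 + 4/7)² = (879/7)² = 772641/49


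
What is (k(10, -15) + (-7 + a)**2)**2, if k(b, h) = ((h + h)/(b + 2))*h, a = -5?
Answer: 131769/4 ≈ 32942.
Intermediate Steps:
k(b, h) = 2*h**2/(2 + b) (k(b, h) = ((2*h)/(2 + b))*h = (2*h/(2 + b))*h = 2*h**2/(2 + b))
(k(10, -15) + (-7 + a)**2)**2 = (2*(-15)**2/(2 + 10) + (-7 - 5)**2)**2 = (2*225/12 + (-12)**2)**2 = (2*225*(1/12) + 144)**2 = (75/2 + 144)**2 = (363/2)**2 = 131769/4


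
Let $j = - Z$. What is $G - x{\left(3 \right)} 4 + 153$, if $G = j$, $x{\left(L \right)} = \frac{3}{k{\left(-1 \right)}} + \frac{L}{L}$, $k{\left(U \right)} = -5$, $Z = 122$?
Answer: $\frac{1741}{5} \approx 348.2$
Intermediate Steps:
$x{\left(L \right)} = \frac{2}{5}$ ($x{\left(L \right)} = \frac{3}{-5} + \frac{L}{L} = 3 \left(- \frac{1}{5}\right) + 1 = - \frac{3}{5} + 1 = \frac{2}{5}$)
$j = -122$ ($j = \left(-1\right) 122 = -122$)
$G = -122$
$G - x{\left(3 \right)} 4 + 153 = - 122 \left(-1\right) \frac{2}{5} \cdot 4 + 153 = - 122 \left(\left(- \frac{2}{5}\right) 4\right) + 153 = \left(-122\right) \left(- \frac{8}{5}\right) + 153 = \frac{976}{5} + 153 = \frac{1741}{5}$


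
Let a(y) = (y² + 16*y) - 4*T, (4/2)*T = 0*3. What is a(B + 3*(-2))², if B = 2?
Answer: 2304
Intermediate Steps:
T = 0 (T = (0*3)/2 = (½)*0 = 0)
a(y) = y² + 16*y (a(y) = (y² + 16*y) - 4*0 = (y² + 16*y) + 0 = y² + 16*y)
a(B + 3*(-2))² = ((2 + 3*(-2))*(16 + (2 + 3*(-2))))² = ((2 - 6)*(16 + (2 - 6)))² = (-4*(16 - 4))² = (-4*12)² = (-48)² = 2304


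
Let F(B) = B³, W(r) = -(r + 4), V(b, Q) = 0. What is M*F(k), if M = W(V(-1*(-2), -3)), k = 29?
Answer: -97556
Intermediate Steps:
W(r) = -4 - r (W(r) = -(4 + r) = -4 - r)
M = -4 (M = -4 - 1*0 = -4 + 0 = -4)
M*F(k) = -4*29³ = -4*24389 = -97556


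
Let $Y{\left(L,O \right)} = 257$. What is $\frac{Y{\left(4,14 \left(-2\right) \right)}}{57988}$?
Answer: $\frac{257}{57988} \approx 0.0044319$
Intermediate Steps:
$\frac{Y{\left(4,14 \left(-2\right) \right)}}{57988} = \frac{257}{57988}$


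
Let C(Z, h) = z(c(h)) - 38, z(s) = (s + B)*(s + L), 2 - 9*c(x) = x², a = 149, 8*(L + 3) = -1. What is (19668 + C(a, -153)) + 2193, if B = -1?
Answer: 550524550/81 ≈ 6.7966e+6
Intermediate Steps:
L = -25/8 (L = -3 + (⅛)*(-1) = -3 - ⅛ = -25/8 ≈ -3.1250)
c(x) = 2/9 - x²/9
z(s) = (-1 + s)*(-25/8 + s) (z(s) = (s - 1)*(s - 25/8) = (-1 + s)*(-25/8 + s))
C(Z, h) = -859/24 + (2/9 - h²/9)² + 11*h²/24 (C(Z, h) = (25/8 + (2/9 - h²/9)² - 33*(2/9 - h²/9)/8) - 38 = (25/8 + (2/9 - h²/9)² + (-11/12 + 11*h²/24)) - 38 = (53/24 + (2/9 - h²/9)² + 11*h²/24) - 38 = -859/24 + (2/9 - h²/9)² + 11*h²/24)
(19668 + C(a, -153)) + 2193 = (19668 + (-23161/648 + (1/81)*(-153)⁴ + (265/648)*(-153)²)) + 2193 = (19668 + (-23161/648 + (1/81)*547981281 + (265/648)*23409)) + 2193 = (19668 + (-23161/648 + 6765201 + 76585/8)) + 2193 = (19668 + 548753809/81) + 2193 = 550346917/81 + 2193 = 550524550/81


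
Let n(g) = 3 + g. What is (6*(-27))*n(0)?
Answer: -486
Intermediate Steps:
(6*(-27))*n(0) = (6*(-27))*(3 + 0) = -162*3 = -486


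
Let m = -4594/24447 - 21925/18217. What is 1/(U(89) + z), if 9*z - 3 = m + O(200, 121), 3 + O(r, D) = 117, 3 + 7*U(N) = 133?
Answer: 28057112937/881465311400 ≈ 0.031830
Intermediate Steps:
m = -619689373/445350999 (m = -4594*1/24447 - 21925*1/18217 = -4594/24447 - 21925/18217 = -619689373/445350999 ≈ -1.3915)
U(N) = 130/7 (U(N) = -3/7 + (⅐)*133 = -3/7 + 19 = 130/7)
O(r, D) = 114 (O(r, D) = -3 + 117 = 114)
z = 51486377510/4008158991 (z = ⅓ + (-619689373/445350999 + 114)/9 = ⅓ + (⅑)*(50150324513/445350999) = ⅓ + 50150324513/4008158991 = 51486377510/4008158991 ≈ 12.845)
1/(U(89) + z) = 1/(130/7 + 51486377510/4008158991) = 1/(881465311400/28057112937) = 28057112937/881465311400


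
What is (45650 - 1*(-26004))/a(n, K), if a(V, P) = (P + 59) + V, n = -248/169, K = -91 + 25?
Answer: -12109526/1431 ≈ -8462.3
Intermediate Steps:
K = -66
n = -248/169 (n = -248*1/169 = -248/169 ≈ -1.4675)
a(V, P) = 59 + P + V (a(V, P) = (59 + P) + V = 59 + P + V)
(45650 - 1*(-26004))/a(n, K) = (45650 - 1*(-26004))/(59 - 66 - 248/169) = (45650 + 26004)/(-1431/169) = 71654*(-169/1431) = -12109526/1431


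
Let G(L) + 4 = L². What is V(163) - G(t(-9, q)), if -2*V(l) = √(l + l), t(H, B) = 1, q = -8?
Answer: 3 - √326/2 ≈ -6.0277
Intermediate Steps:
V(l) = -√2*√l/2 (V(l) = -√(l + l)/2 = -√2*√l/2)
G(L) = -4 + L²
V(163) - G(t(-9, q)) = -√2*√163/2 - (-4 + 1²) = -√326/2 - (-4 + 1) = -√326/2 - 1*(-3) = -√326/2 + 3 = 3 - √326/2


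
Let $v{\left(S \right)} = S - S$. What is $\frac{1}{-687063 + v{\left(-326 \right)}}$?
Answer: $- \frac{1}{687063} \approx -1.4555 \cdot 10^{-6}$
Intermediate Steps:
$v{\left(S \right)} = 0$
$\frac{1}{-687063 + v{\left(-326 \right)}} = \frac{1}{-687063 + 0} = \frac{1}{-687063} = - \frac{1}{687063}$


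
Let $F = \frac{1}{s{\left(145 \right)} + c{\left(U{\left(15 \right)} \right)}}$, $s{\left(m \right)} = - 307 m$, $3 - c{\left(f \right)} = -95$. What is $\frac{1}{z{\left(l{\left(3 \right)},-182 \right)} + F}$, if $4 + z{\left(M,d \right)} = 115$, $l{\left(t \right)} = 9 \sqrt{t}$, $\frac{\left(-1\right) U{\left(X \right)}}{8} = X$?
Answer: $\frac{44417}{4930286} \approx 0.009009$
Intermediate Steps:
$U{\left(X \right)} = - 8 X$
$c{\left(f \right)} = 98$ ($c{\left(f \right)} = 3 - -95 = 3 + 95 = 98$)
$z{\left(M,d \right)} = 111$ ($z{\left(M,d \right)} = -4 + 115 = 111$)
$F = - \frac{1}{44417}$ ($F = \frac{1}{\left(-307\right) 145 + 98} = \frac{1}{-44515 + 98} = \frac{1}{-44417} = - \frac{1}{44417} \approx -2.2514 \cdot 10^{-5}$)
$\frac{1}{z{\left(l{\left(3 \right)},-182 \right)} + F} = \frac{1}{111 - \frac{1}{44417}} = \frac{1}{\frac{4930286}{44417}} = \frac{44417}{4930286}$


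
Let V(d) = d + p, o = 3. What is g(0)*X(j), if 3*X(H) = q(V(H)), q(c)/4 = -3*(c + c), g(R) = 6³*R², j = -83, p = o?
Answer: 0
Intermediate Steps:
p = 3
g(R) = 216*R²
V(d) = 3 + d (V(d) = d + 3 = 3 + d)
q(c) = -24*c (q(c) = 4*(-3*(c + c)) = 4*(-6*c) = -24*c)
X(H) = -24 - 8*H (X(H) = (-24*(3 + H))/3 = (-72 - 24*H)/3 = -24 - 8*H)
g(0)*X(j) = (216*0²)*(-24 - 8*(-83)) = (216*0)*(-24 + 664) = 0*640 = 0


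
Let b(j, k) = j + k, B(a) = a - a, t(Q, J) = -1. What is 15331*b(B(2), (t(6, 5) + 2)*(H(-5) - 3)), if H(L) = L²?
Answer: 337282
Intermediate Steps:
B(a) = 0
15331*b(B(2), (t(6, 5) + 2)*(H(-5) - 3)) = 15331*(0 + (-1 + 2)*((-5)² - 3)) = 15331*(0 + 1*(25 - 3)) = 15331*(0 + 1*22) = 15331*(0 + 22) = 15331*22 = 337282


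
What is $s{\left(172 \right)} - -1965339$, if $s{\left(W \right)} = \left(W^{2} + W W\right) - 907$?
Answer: $2023600$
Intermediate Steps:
$s{\left(W \right)} = -907 + 2 W^{2}$ ($s{\left(W \right)} = \left(W^{2} + W^{2}\right) - 907 = 2 W^{2} - 907 = -907 + 2 W^{2}$)
$s{\left(172 \right)} - -1965339 = \left(-907 + 2 \cdot 172^{2}\right) - -1965339 = \left(-907 + 2 \cdot 29584\right) + 1965339 = \left(-907 + 59168\right) + 1965339 = 58261 + 1965339 = 2023600$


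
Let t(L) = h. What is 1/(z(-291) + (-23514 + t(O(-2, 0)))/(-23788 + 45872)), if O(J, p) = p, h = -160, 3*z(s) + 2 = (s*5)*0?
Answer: -33126/57595 ≈ -0.57515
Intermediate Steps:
z(s) = -2/3 (z(s) = -2/3 + ((s*5)*0)/3 = -2/3 + ((5*s)*0)/3 = -2/3 + (1/3)*0 = -2/3 + 0 = -2/3)
t(L) = -160
1/(z(-291) + (-23514 + t(O(-2, 0)))/(-23788 + 45872)) = 1/(-2/3 + (-23514 - 160)/(-23788 + 45872)) = 1/(-2/3 - 23674/22084) = 1/(-2/3 - 23674*1/22084) = 1/(-2/3 - 11837/11042) = 1/(-57595/33126) = -33126/57595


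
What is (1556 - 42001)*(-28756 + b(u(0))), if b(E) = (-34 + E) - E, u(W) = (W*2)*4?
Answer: 1164411550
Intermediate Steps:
u(W) = 8*W (u(W) = (2*W)*4 = 8*W)
b(E) = -34
(1556 - 42001)*(-28756 + b(u(0))) = (1556 - 42001)*(-28756 - 34) = -40445*(-28790) = 1164411550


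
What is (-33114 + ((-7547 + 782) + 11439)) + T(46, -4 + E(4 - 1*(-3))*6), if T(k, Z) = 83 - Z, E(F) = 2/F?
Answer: -198483/7 ≈ -28355.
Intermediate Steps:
(-33114 + ((-7547 + 782) + 11439)) + T(46, -4 + E(4 - 1*(-3))*6) = (-33114 + ((-7547 + 782) + 11439)) + (83 - (-4 + (2/(4 - 1*(-3)))*6)) = (-33114 + (-6765 + 11439)) + (83 - (-4 + (2/(4 + 3))*6)) = (-33114 + 4674) + (83 - (-4 + (2/7)*6)) = -28440 + (83 - (-4 + (2*(1/7))*6)) = -28440 + (83 - (-4 + (2/7)*6)) = -28440 + (83 - (-4 + 12/7)) = -28440 + (83 - 1*(-16/7)) = -28440 + (83 + 16/7) = -28440 + 597/7 = -198483/7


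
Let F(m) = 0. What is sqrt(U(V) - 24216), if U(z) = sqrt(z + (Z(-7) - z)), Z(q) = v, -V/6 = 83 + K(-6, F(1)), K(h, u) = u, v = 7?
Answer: sqrt(-24216 + sqrt(7)) ≈ 155.61*I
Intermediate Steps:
V = -498 (V = -6*(83 + 0) = -6*83 = -498)
Z(q) = 7
U(z) = sqrt(7) (U(z) = sqrt(z + (7 - z)) = sqrt(7))
sqrt(U(V) - 24216) = sqrt(sqrt(7) - 24216) = sqrt(-24216 + sqrt(7))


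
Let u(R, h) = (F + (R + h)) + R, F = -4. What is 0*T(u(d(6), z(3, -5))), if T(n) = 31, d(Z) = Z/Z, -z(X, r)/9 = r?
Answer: 0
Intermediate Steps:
z(X, r) = -9*r
d(Z) = 1
u(R, h) = -4 + h + 2*R (u(R, h) = (-4 + (R + h)) + R = (-4 + R + h) + R = -4 + h + 2*R)
0*T(u(d(6), z(3, -5))) = 0*31 = 0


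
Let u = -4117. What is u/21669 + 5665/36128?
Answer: -25984091/782857632 ≈ -0.033191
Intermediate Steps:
u/21669 + 5665/36128 = -4117/21669 + 5665/36128 = -25984091/782857632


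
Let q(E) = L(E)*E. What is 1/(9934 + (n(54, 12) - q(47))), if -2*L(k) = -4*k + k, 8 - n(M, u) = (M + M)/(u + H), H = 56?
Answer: 34/225315 ≈ 0.00015090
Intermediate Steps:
n(M, u) = 8 - 2*M/(56 + u) (n(M, u) = 8 - (M + M)/(u + 56) = 8 - 2*M/(56 + u))
L(k) = 3*k/2 (L(k) = -(-4*k + k)/2 = -(-3)*k/2 = 3*k/2)
q(E) = 3*E²/2 (q(E) = (3*E/2)*E = 3*E²/2)
1/(9934 + (n(54, 12) - q(47))) = 1/(9934 + (2*(224 - 1*54 + 4*12)/(56 + 12) - 3*47²/2)) = 1/(9934 + (2*(224 - 54 + 48)/68 - 3*2209/2)) = 1/(9934 + (2*(1/68)*218 - 1*6627/2)) = 1/(9934 + (109/17 - 6627/2)) = 1/(9934 - 112441/34) = 1/(225315/34) = 34/225315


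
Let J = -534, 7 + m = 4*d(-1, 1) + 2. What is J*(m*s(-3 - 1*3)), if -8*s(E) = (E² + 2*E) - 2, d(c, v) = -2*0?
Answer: -14685/2 ≈ -7342.5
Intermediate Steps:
d(c, v) = 0
m = -5 (m = -7 + (4*0 + 2) = -7 + (0 + 2) = -7 + 2 = -5)
s(E) = ¼ - E/4 - E²/8 (s(E) = -((E² + 2*E) - 2)/8 = -(-2 + E² + 2*E)/8 = ¼ - E/4 - E²/8)
J*(m*s(-3 - 1*3)) = -(-2670)*(¼ - (-3 - 1*3)/4 - (-3 - 1*3)²/8) = -(-2670)*(¼ - (-3 - 3)/4 - (-3 - 3)²/8) = -(-2670)*(¼ - ¼*(-6) - ⅛*(-6)²) = -(-2670)*(¼ + 3/2 - ⅛*36) = -(-2670)*(¼ + 3/2 - 9/2) = -(-2670)*(-11)/4 = -534*55/4 = -14685/2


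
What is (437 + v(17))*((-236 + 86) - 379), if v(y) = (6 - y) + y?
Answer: -234347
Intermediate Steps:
v(y) = 6
(437 + v(17))*((-236 + 86) - 379) = (437 + 6)*((-236 + 86) - 379) = 443*(-150 - 379) = 443*(-529) = -234347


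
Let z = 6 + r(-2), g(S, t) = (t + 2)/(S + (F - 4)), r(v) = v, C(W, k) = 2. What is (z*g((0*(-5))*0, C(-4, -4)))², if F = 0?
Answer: 16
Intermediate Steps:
g(S, t) = (2 + t)/(-4 + S) (g(S, t) = (t + 2)/(S + (0 - 4)) = (2 + t)/(S - 4) = (2 + t)/(-4 + S))
z = 4 (z = 6 - 2 = 4)
(z*g((0*(-5))*0, C(-4, -4)))² = (4*((2 + 2)/(-4 + (0*(-5))*0)))² = (4*(4/(-4 + 0*0)))² = (4*(4/(-4 + 0)))² = (4*(4/(-4)))² = (4*(-¼*4))² = (4*(-1))² = (-4)² = 16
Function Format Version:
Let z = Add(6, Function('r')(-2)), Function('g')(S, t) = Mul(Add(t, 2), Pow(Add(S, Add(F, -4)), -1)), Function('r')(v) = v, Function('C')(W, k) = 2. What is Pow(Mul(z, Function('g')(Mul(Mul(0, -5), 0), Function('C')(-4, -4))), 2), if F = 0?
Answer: 16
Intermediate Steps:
Function('g')(S, t) = Mul(Pow(Add(-4, S), -1), Add(2, t)) (Function('g')(S, t) = Mul(Add(t, 2), Pow(Add(S, Add(0, -4)), -1)) = Mul(Add(2, t), Pow(Add(S, -4), -1)) = Mul(Add(2, t), Pow(Add(-4, S), -1)) = Mul(Pow(Add(-4, S), -1), Add(2, t)))
z = 4 (z = Add(6, -2) = 4)
Pow(Mul(z, Function('g')(Mul(Mul(0, -5), 0), Function('C')(-4, -4))), 2) = Pow(Mul(4, Mul(Pow(Add(-4, Mul(Mul(0, -5), 0)), -1), Add(2, 2))), 2) = Pow(Mul(4, Mul(Pow(Add(-4, Mul(0, 0)), -1), 4)), 2) = Pow(Mul(4, Mul(Pow(Add(-4, 0), -1), 4)), 2) = Pow(Mul(4, Mul(Pow(-4, -1), 4)), 2) = Pow(Mul(4, Mul(Rational(-1, 4), 4)), 2) = Pow(Mul(4, -1), 2) = Pow(-4, 2) = 16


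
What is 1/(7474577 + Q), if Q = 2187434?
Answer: 1/9662011 ≈ 1.0350e-7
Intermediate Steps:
1/(7474577 + Q) = 1/(7474577 + 2187434) = 1/9662011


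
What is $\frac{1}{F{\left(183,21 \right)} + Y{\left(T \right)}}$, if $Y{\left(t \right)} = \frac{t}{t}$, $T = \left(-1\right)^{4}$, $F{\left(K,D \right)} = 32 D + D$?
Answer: $\frac{1}{694} \approx 0.0014409$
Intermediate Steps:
$F{\left(K,D \right)} = 33 D$
$T = 1$
$Y{\left(t \right)} = 1$
$\frac{1}{F{\left(183,21 \right)} + Y{\left(T \right)}} = \frac{1}{33 \cdot 21 + 1} = \frac{1}{693 + 1} = \frac{1}{694}$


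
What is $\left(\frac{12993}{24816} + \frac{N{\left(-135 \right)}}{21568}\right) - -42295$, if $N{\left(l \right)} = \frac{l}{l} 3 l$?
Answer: $\frac{471622624323}{11150656} \approx 42296.0$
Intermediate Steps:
$N{\left(l \right)} = 3 l$ ($N{\left(l \right)} = 1 \cdot 3 l = 3 l$)
$\left(\frac{12993}{24816} + \frac{N{\left(-135 \right)}}{21568}\right) - -42295 = \left(\frac{12993}{24816} + \frac{3 \left(-135\right)}{21568}\right) - -42295 = \left(12993 \cdot \frac{1}{24816} - \frac{405}{21568}\right) + 42295 = \left(\frac{4331}{8272} - \frac{405}{21568}\right) + 42295 = \frac{5628803}{11150656} + 42295 = \frac{471622624323}{11150656}$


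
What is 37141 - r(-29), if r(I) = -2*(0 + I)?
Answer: 37083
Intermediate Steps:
r(I) = -2*I
37141 - r(-29) = 37141 - (-2)*(-29) = 37141 - 1*58 = 37141 - 58 = 37083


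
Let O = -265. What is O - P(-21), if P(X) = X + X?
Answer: -223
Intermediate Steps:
P(X) = 2*X
O - P(-21) = -265 - 2*(-21) = -265 - 1*(-42) = -265 + 42 = -223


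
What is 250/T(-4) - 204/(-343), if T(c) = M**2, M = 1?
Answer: 85954/343 ≈ 250.59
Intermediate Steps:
T(c) = 1 (T(c) = 1**2 = 1)
250/T(-4) - 204/(-343) = 250/1 - 204/(-343) = 250*1 - 204*(-1/343) = 250 + 204/343 = 85954/343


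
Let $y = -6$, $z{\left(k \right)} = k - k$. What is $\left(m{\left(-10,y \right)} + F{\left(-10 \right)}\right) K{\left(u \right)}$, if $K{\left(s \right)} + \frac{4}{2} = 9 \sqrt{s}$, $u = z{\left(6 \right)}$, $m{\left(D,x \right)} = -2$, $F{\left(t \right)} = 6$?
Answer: $-8$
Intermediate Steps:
$z{\left(k \right)} = 0$
$u = 0$
$K{\left(s \right)} = -2 + 9 \sqrt{s}$
$\left(m{\left(-10,y \right)} + F{\left(-10 \right)}\right) K{\left(u \right)} = \left(-2 + 6\right) \left(-2 + 9 \sqrt{0}\right) = 4 \left(-2 + 9 \cdot 0\right) = 4 \left(-2 + 0\right) = 4 \left(-2\right) = -8$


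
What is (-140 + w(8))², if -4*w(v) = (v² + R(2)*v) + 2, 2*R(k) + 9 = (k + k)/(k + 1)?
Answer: 797449/36 ≈ 22151.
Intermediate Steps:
R(k) = -9/2 + k/(1 + k) (R(k) = -9/2 + ((k + k)/(k + 1))/2 = -9/2 + ((2*k)/(1 + k))/2 = -9/2 + (2*k/(1 + k))/2 = -9/2 + k/(1 + k))
w(v) = -½ - v²/4 + 23*v/24 (w(v) = -((v² + ((-9 - 7*2)/(2*(1 + 2)))*v) + 2)/4 = -((v² + ((½)*(-9 - 14)/3)*v) + 2)/4 = -((v² + ((½)*(⅓)*(-23))*v) + 2)/4 = -((v² - 23*v/6) + 2)/4 = -(2 + v² - 23*v/6)/4 = -½ - v²/4 + 23*v/24)
(-140 + w(8))² = (-140 + (-½ - ¼*8² + (23/24)*8))² = (-140 + (-½ - ¼*64 + 23/3))² = (-140 + (-½ - 16 + 23/3))² = (-140 - 53/6)² = (-893/6)² = 797449/36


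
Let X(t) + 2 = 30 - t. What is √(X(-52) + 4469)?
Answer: √4549 ≈ 67.446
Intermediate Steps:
X(t) = 28 - t (X(t) = -2 + (30 - t) = 28 - t)
√(X(-52) + 4469) = √((28 - 1*(-52)) + 4469) = √((28 + 52) + 4469) = √(80 + 4469) = √4549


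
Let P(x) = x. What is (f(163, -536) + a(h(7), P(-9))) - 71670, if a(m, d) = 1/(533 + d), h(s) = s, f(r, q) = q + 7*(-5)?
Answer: -37854283/524 ≈ -72241.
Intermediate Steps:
f(r, q) = -35 + q (f(r, q) = q - 35 = -35 + q)
(f(163, -536) + a(h(7), P(-9))) - 71670 = ((-35 - 536) + 1/(533 - 9)) - 71670 = (-571 + 1/524) - 71670 = -299203/524 - 71670 = -37854283/524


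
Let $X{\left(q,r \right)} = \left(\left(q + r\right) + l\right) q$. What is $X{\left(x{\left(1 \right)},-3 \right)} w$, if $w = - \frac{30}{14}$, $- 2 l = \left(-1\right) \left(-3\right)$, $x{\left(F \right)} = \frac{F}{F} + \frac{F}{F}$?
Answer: $\frac{75}{7} \approx 10.714$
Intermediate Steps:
$x{\left(F \right)} = 2$ ($x{\left(F \right)} = 1 + 1 = 2$)
$l = - \frac{3}{2}$ ($l = - \frac{\left(-1\right) \left(-3\right)}{2} = \left(- \frac{1}{2}\right) 3 = - \frac{3}{2} \approx -1.5$)
$X{\left(q,r \right)} = q \left(- \frac{3}{2} + q + r\right)$ ($X{\left(q,r \right)} = \left(\left(q + r\right) - \frac{3}{2}\right) q = \left(- \frac{3}{2} + q + r\right) q = q \left(- \frac{3}{2} + q + r\right)$)
$w = - \frac{15}{7}$ ($w = \left(-30\right) \frac{1}{14} = - \frac{15}{7} \approx -2.1429$)
$X{\left(x{\left(1 \right)},-3 \right)} w = \frac{1}{2} \cdot 2 \left(-3 + 2 \cdot 2 + 2 \left(-3\right)\right) \left(- \frac{15}{7}\right) = \frac{1}{2} \cdot 2 \left(-3 + 4 - 6\right) \left(- \frac{15}{7}\right) = \frac{1}{2} \cdot 2 \left(-5\right) \left(- \frac{15}{7}\right) = \left(-5\right) \left(- \frac{15}{7}\right) = \frac{75}{7}$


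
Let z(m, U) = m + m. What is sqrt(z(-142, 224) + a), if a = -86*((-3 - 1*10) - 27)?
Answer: 2*sqrt(789) ≈ 56.178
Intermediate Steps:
z(m, U) = 2*m
a = 3440 (a = -86*((-3 - 10) - 27) = -86*(-13 - 27) = -86*(-40) = 3440)
sqrt(z(-142, 224) + a) = sqrt(2*(-142) + 3440) = sqrt(-284 + 3440) = sqrt(3156) = 2*sqrt(789)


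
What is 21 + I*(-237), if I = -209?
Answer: 49554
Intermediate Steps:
21 + I*(-237) = 21 - 209*(-237) = 21 + 49533 = 49554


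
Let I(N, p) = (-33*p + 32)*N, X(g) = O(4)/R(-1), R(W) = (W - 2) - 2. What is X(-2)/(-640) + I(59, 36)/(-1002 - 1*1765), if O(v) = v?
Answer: 54565967/2213600 ≈ 24.650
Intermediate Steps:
R(W) = -4 + W (R(W) = (-2 + W) - 2 = -4 + W)
X(g) = -⅘ (X(g) = 4/(-4 - 1) = 4/(-5) = 4*(-⅕) = -⅘)
I(N, p) = N*(32 - 33*p) (I(N, p) = (32 - 33*p)*N = N*(32 - 33*p))
X(-2)/(-640) + I(59, 36)/(-1002 - 1*1765) = -⅘/(-640) + (59*(32 - 33*36))/(-1002 - 1*1765) = -⅘*(-1/640) + (59*(32 - 1188))/(-1002 - 1765) = 1/800 + (59*(-1156))/(-2767) = 1/800 - 68204*(-1/2767) = 1/800 + 68204/2767 = 54565967/2213600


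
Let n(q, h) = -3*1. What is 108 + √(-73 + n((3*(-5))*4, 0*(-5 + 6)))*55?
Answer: 108 + 110*I*√19 ≈ 108.0 + 479.48*I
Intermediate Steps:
n(q, h) = -3
108 + √(-73 + n((3*(-5))*4, 0*(-5 + 6)))*55 = 108 + √(-73 - 3)*55 = 108 + √(-76)*55 = 108 + (2*I*√19)*55 = 108 + 110*I*√19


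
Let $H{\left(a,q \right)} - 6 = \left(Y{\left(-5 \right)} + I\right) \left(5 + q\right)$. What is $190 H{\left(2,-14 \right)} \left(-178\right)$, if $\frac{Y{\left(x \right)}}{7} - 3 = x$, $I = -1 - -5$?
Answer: $-3246720$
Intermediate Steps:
$I = 4$ ($I = -1 + 5 = 4$)
$Y{\left(x \right)} = 21 + 7 x$
$H{\left(a,q \right)} = -44 - 10 q$ ($H{\left(a,q \right)} = 6 + \left(\left(21 + 7 \left(-5\right)\right) + 4\right) \left(5 + q\right) = 6 + \left(\left(21 - 35\right) + 4\right) \left(5 + q\right) = 6 + \left(-14 + 4\right) \left(5 + q\right) = 6 - 10 \left(5 + q\right) = 6 - \left(50 + 10 q\right) = -44 - 10 q$)
$190 H{\left(2,-14 \right)} \left(-178\right) = 190 \left(-44 - -140\right) \left(-178\right) = 190 \left(-44 + 140\right) \left(-178\right) = 190 \cdot 96 \left(-178\right) = 18240 \left(-178\right) = -3246720$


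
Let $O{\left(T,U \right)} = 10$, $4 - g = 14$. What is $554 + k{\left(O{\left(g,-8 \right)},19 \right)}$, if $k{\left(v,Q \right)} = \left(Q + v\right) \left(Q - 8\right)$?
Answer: $873$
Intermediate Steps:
$g = -10$ ($g = 4 - 14 = -10$)
$k{\left(v,Q \right)} = \left(-8 + Q\right) \left(Q + v\right)$ ($k{\left(v,Q \right)} = \left(Q + v\right) \left(-8 + Q\right) = \left(-8 + Q\right) \left(Q + v\right)$)
$554 + k{\left(O{\left(g,-8 \right)},19 \right)} = 554 + \left(19^{2} - 152 - 80 + 19 \cdot 10\right) = 554 + \left(361 - 152 - 80 + 190\right) = 554 + 319 = 873$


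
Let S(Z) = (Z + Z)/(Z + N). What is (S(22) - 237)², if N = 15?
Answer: 76125625/1369 ≈ 55607.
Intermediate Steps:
S(Z) = 2*Z/(15 + Z) (S(Z) = (Z + Z)/(Z + 15) = (2*Z)/(15 + Z) = 2*Z/(15 + Z))
(S(22) - 237)² = (2*22/(15 + 22) - 237)² = (2*22/37 - 237)² = (2*22*(1/37) - 237)² = (44/37 - 237)² = (-8725/37)² = 76125625/1369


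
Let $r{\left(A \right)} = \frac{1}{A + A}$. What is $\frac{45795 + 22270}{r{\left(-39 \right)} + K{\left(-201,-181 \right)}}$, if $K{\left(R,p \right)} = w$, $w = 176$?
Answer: $\frac{5309070}{13727} \approx 386.76$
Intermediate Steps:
$r{\left(A \right)} = \frac{1}{2 A}$
$K{\left(R,p \right)} = 176$
$\frac{45795 + 22270}{r{\left(-39 \right)} + K{\left(-201,-181 \right)}} = \frac{45795 + 22270}{\frac{1}{2 \left(-39\right)} + 176} = \frac{68065}{\frac{1}{2} \left(- \frac{1}{39}\right) + 176} = \frac{68065}{- \frac{1}{78} + 176} = \frac{68065}{\frac{13727}{78}} = 68065 \cdot \frac{78}{13727} = \frac{5309070}{13727}$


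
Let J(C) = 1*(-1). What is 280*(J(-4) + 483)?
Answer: 134960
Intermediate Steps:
J(C) = -1
280*(J(-4) + 483) = 280*(-1 + 483) = 280*482 = 134960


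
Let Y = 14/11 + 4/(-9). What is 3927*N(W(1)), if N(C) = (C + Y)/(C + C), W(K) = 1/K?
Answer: 21539/6 ≈ 3589.8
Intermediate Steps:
W(K) = 1/K
Y = 82/99 (Y = 14*(1/11) + 4*(-1/9) = 14/11 - 4/9 = 82/99 ≈ 0.82828)
N(C) = (82/99 + C)/(2*C) (N(C) = (C + 82/99)/(C + C) = (82/99 + C)/((2*C)) = (82/99 + C)*(1/(2*C)) = (82/99 + C)/(2*C))
3927*N(W(1)) = 3927*((82 + 99/1)/(198*(1/1))) = 3927*((1/198)*(82 + 99*1)/1) = 3927*((1/198)*1*(82 + 99)) = 3927*((1/198)*1*181) = 3927*(181/198) = 21539/6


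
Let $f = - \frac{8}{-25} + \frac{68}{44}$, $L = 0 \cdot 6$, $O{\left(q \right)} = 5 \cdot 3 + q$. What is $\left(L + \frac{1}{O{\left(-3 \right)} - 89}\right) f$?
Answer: $- \frac{513}{21175} \approx -0.024227$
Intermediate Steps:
$O{\left(q \right)} = 15 + q$
$L = 0$
$f = \frac{513}{275}$ ($f = \left(-8\right) \left(- \frac{1}{25}\right) + 68 \cdot \frac{1}{44} = \frac{8}{25} + \frac{17}{11} = \frac{513}{275} \approx 1.8655$)
$\left(L + \frac{1}{O{\left(-3 \right)} - 89}\right) f = \left(0 + \frac{1}{\left(15 - 3\right) - 89}\right) \frac{513}{275} = \left(0 + \frac{1}{12 - 89}\right) \frac{513}{275} = \left(0 + \frac{1}{-77}\right) \frac{513}{275} = \left(0 - \frac{1}{77}\right) \frac{513}{275} = \left(- \frac{1}{77}\right) \frac{513}{275} = - \frac{513}{21175}$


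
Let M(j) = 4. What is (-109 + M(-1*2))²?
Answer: 11025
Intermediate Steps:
(-109 + M(-1*2))² = (-109 + 4)² = (-105)² = 11025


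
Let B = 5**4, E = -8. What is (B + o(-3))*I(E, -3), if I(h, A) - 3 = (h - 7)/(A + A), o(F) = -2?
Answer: 6853/2 ≈ 3426.5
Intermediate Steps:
I(h, A) = 3 + (-7 + h)/(2*A) (I(h, A) = 3 + (h - 7)/(A + A) = 3 + (-7 + h)/((2*A)) = 3 + (-7 + h)*(1/(2*A)) = 3 + (-7 + h)/(2*A))
B = 625
(B + o(-3))*I(E, -3) = (625 - 2)*((1/2)*(-7 - 8 + 6*(-3))/(-3)) = 623*((1/2)*(-1/3)*(-7 - 8 - 18)) = 623*((1/2)*(-1/3)*(-33)) = 623*(11/2) = 6853/2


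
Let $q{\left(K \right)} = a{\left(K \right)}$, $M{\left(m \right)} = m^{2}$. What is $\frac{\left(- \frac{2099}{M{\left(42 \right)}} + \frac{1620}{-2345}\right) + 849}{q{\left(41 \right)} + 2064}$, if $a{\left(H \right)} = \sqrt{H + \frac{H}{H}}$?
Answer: $\frac{8610262466}{20978635923} - \frac{100119331 \sqrt{42}}{503487262152} \approx 0.40914$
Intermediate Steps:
$a{\left(H \right)} = \sqrt{1 + H}$ ($a{\left(H \right)} = \sqrt{H + 1} = \sqrt{1 + H}$)
$q{\left(K \right)} = \sqrt{1 + K}$
$\frac{\left(- \frac{2099}{M{\left(42 \right)}} + \frac{1620}{-2345}\right) + 849}{q{\left(41 \right)} + 2064} = \frac{\left(- \frac{2099}{42^{2}} + \frac{1620}{-2345}\right) + 849}{\sqrt{1 + 41} + 2064} = \frac{\left(- \frac{2099}{1764} + 1620 \left(- \frac{1}{2345}\right)\right) + 849}{\sqrt{42} + 2064} = \frac{\left(\left(-2099\right) \frac{1}{1764} - \frac{324}{469}\right) + 849}{2064 + \sqrt{42}} = \frac{\left(- \frac{2099}{1764} - \frac{324}{469}\right) + 849}{2064 + \sqrt{42}} = \frac{- \frac{222281}{118188} + 849}{2064 + \sqrt{42}} = \frac{100119331}{118188 \left(2064 + \sqrt{42}\right)}$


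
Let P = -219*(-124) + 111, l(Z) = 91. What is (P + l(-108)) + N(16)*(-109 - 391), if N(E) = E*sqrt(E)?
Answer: -4642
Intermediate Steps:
P = 27267 (P = 27156 + 111 = 27267)
N(E) = E**(3/2)
(P + l(-108)) + N(16)*(-109 - 391) = (27267 + 91) + 16**(3/2)*(-109 - 391) = 27358 + 64*(-500) = 27358 - 32000 = -4642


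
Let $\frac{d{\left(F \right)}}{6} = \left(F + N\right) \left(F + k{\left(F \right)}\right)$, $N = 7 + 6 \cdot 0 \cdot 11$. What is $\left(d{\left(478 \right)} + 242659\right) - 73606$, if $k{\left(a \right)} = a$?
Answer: $2951013$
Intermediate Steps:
$N = 7$ ($N = 7 + 0 \cdot 11 = 7 + 0 = 7$)
$d{\left(F \right)} = 12 F \left(7 + F\right)$ ($d{\left(F \right)} = 6 \left(F + 7\right) \left(F + F\right) = 6 \left(7 + F\right) 2 F = 6 \cdot 2 F \left(7 + F\right) = 12 F \left(7 + F\right)$)
$\left(d{\left(478 \right)} + 242659\right) - 73606 = \left(12 \cdot 478 \left(7 + 478\right) + 242659\right) - 73606 = \left(12 \cdot 478 \cdot 485 + 242659\right) - 73606 = \left(2781960 + 242659\right) - 73606 = 3024619 - 73606 = 2951013$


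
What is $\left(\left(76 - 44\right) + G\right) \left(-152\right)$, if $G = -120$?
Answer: $13376$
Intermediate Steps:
$\left(\left(76 - 44\right) + G\right) \left(-152\right) = \left(\left(76 - 44\right) - 120\right) \left(-152\right) = \left(32 - 120\right) \left(-152\right) = \left(-88\right) \left(-152\right) = 13376$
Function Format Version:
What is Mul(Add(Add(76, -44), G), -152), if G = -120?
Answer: 13376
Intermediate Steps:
Mul(Add(Add(76, -44), G), -152) = Mul(Add(Add(76, -44), -120), -152) = Mul(Add(32, -120), -152) = Mul(-88, -152) = 13376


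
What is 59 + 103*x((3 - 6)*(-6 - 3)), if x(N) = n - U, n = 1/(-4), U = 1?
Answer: -279/4 ≈ -69.750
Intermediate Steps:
n = -¼ ≈ -0.25000
x(N) = -5/4 (x(N) = -¼ - 1*1 = -¼ - 1 = -5/4)
59 + 103*x((3 - 6)*(-6 - 3)) = 59 + 103*(-5/4) = 59 - 515/4 = -279/4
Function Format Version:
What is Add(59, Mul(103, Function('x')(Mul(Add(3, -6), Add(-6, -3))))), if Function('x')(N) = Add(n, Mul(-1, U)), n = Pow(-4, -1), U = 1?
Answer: Rational(-279, 4) ≈ -69.750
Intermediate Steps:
n = Rational(-1, 4) ≈ -0.25000
Function('x')(N) = Rational(-5, 4) (Function('x')(N) = Add(Rational(-1, 4), Mul(-1, 1)) = Add(Rational(-1, 4), -1) = Rational(-5, 4))
Add(59, Mul(103, Function('x')(Mul(Add(3, -6), Add(-6, -3))))) = Add(59, Mul(103, Rational(-5, 4))) = Add(59, Rational(-515, 4)) = Rational(-279, 4)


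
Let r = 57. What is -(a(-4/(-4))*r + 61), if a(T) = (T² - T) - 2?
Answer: 53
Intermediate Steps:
a(T) = -2 + T² - T
-(a(-4/(-4))*r + 61) = -((-2 + (-4/(-4))² - (-4)/(-4))*57 + 61) = -((-2 + (-4*(-¼))² - (-4)*(-1)/4)*57 + 61) = -((-2 + 1² - 1*1)*57 + 61) = -((-2 + 1 - 1)*57 + 61) = -(-2*57 + 61) = -(-114 + 61) = -1*(-53) = 53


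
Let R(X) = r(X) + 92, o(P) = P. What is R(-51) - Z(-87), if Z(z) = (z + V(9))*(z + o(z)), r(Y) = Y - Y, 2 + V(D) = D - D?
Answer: -15394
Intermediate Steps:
V(D) = -2 (V(D) = -2 + (D - D) = -2 + 0 = -2)
r(Y) = 0
R(X) = 92 (R(X) = 0 + 92 = 92)
Z(z) = 2*z*(-2 + z) (Z(z) = (z - 2)*(z + z) = (-2 + z)*(2*z) = 2*z*(-2 + z))
R(-51) - Z(-87) = 92 - 2*(-87)*(-2 - 87) = 92 - 2*(-87)*(-89) = 92 - 1*15486 = 92 - 15486 = -15394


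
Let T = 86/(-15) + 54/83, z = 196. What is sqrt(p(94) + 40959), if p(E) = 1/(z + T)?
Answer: sqrt(578520215097279)/118846 ≈ 202.38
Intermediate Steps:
T = -6328/1245 (T = 86*(-1/15) + 54*(1/83) = -86/15 + 54/83 = -6328/1245 ≈ -5.0827)
p(E) = 1245/237692 (p(E) = 1/(196 - 6328/1245) = 1/(237692/1245) = 1245/237692)
sqrt(p(94) + 40959) = sqrt(1245/237692 + 40959) = sqrt(9735627873/237692) = sqrt(578520215097279)/118846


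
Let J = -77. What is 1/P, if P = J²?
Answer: 1/5929 ≈ 0.00016866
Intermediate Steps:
P = 5929 (P = (-77)² = 5929)
1/P = 1/5929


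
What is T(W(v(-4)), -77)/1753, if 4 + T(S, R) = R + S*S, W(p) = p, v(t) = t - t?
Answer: -81/1753 ≈ -0.046206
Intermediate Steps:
v(t) = 0
T(S, R) = -4 + R + S² (T(S, R) = -4 + (R + S*S) = -4 + (R + S²) = -4 + R + S²)
T(W(v(-4)), -77)/1753 = (-4 - 77 + 0²)/1753 = (-4 - 77 + 0)*(1/1753) = -81*1/1753 = -81/1753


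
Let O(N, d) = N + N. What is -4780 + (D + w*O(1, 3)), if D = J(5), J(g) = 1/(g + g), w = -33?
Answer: -48459/10 ≈ -4845.9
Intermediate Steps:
J(g) = 1/(2*g)
D = ⅒ (D = (½)/5 = (½)*(⅕) = ⅒ ≈ 0.10000)
O(N, d) = 2*N
-4780 + (D + w*O(1, 3)) = -4780 + (⅒ - 66) = -4780 - 659/10 = -48459/10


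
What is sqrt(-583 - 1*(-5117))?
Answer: sqrt(4534) ≈ 67.335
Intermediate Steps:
sqrt(-583 - 1*(-5117)) = sqrt(-583 + 5117) = sqrt(4534)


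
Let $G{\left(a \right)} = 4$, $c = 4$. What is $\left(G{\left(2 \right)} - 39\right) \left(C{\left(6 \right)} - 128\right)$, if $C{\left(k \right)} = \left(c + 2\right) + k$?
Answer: $4060$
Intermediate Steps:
$C{\left(k \right)} = 6 + k$ ($C{\left(k \right)} = \left(4 + 2\right) + k = 6 + k$)
$\left(G{\left(2 \right)} - 39\right) \left(C{\left(6 \right)} - 128\right) = \left(4 - 39\right) \left(\left(6 + 6\right) - 128\right) = \left(4 - 39\right) \left(12 - 128\right) = \left(-35\right) \left(-116\right) = 4060$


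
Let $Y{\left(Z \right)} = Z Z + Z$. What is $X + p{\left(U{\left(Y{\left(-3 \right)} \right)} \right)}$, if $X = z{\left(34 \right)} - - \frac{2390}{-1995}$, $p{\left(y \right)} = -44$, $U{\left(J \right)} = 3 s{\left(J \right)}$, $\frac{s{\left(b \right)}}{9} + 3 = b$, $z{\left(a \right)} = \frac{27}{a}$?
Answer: $- \frac{602383}{13566} \approx -44.404$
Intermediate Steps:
$Y{\left(Z \right)} = Z + Z^{2}$ ($Y{\left(Z \right)} = Z^{2} + Z = Z + Z^{2}$)
$s{\left(b \right)} = -27 + 9 b$
$U{\left(J \right)} = -81 + 27 J$ ($U{\left(J \right)} = 3 \left(-27 + 9 J\right) = -81 + 27 J$)
$X = - \frac{5479}{13566}$ ($X = \frac{27}{34} - - \frac{2390}{-1995} = 27 \cdot \frac{1}{34} - \left(-2390\right) \left(- \frac{1}{1995}\right) = \frac{27}{34} - \frac{478}{399} = - \frac{5479}{13566} \approx -0.40388$)
$X + p{\left(U{\left(Y{\left(-3 \right)} \right)} \right)} = - \frac{5479}{13566} - 44 = - \frac{602383}{13566}$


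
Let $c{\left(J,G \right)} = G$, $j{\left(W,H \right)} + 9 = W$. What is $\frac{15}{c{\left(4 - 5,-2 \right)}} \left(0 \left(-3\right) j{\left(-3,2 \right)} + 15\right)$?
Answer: $- \frac{225}{2} \approx -112.5$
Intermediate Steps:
$j{\left(W,H \right)} = -9 + W$
$\frac{15}{c{\left(4 - 5,-2 \right)}} \left(0 \left(-3\right) j{\left(-3,2 \right)} + 15\right) = \frac{15}{-2} \left(0 \left(-3\right) \left(-9 - 3\right) + 15\right) = 15 \left(- \frac{1}{2}\right) \left(0 \left(-12\right) + 15\right) = - \frac{15 \left(0 + 15\right)}{2} = \left(- \frac{15}{2}\right) 15 = - \frac{225}{2}$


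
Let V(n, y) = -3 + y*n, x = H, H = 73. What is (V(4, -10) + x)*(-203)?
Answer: -6090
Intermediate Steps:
x = 73
V(n, y) = -3 + n*y
(V(4, -10) + x)*(-203) = ((-3 + 4*(-10)) + 73)*(-203) = ((-3 - 40) + 73)*(-203) = (-43 + 73)*(-203) = 30*(-203) = -6090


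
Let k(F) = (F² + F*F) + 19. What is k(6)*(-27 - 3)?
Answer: -2730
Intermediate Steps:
k(F) = 19 + 2*F² (k(F) = (F² + F²) + 19 = 2*F² + 19 = 19 + 2*F²)
k(6)*(-27 - 3) = (19 + 2*6²)*(-27 - 3) = (19 + 2*36)*(-30) = (19 + 72)*(-30) = 91*(-30) = -2730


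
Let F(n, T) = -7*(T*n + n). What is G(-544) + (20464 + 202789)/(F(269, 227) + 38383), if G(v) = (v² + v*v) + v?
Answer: 231174136395/390941 ≈ 5.9133e+5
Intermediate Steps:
F(n, T) = -7*n - 7*T*n (F(n, T) = -7*(n + T*n) = -7*n - 7*T*n)
G(v) = v + 2*v² (G(v) = (v² + v²) + v = 2*v² + v = v + 2*v²)
G(-544) + (20464 + 202789)/(F(269, 227) + 38383) = -544*(1 + 2*(-544)) + (20464 + 202789)/(-7*269*(1 + 227) + 38383) = -544*(1 - 1088) + 223253/(-7*269*228 + 38383) = -544*(-1087) + 223253/(-429324 + 38383) = 591328 + 223253/(-390941) = 591328 + 223253*(-1/390941) = 591328 - 223253/390941 = 231174136395/390941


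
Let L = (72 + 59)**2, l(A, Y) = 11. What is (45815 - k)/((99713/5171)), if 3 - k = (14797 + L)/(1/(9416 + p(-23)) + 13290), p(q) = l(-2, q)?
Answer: 29680764069928298/12492526353503 ≈ 2375.9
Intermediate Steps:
p(q) = 11
L = 17161 (L = 131**2 = 17161)
k = 74586427/125284831 (k = 3 - (14797 + 17161)/(1/(9416 + 11) + 13290) = 3 - 31958/(1/9427 + 13290) = 3 - 31958/125284831/9427 = 3 - 31958*9427/125284831 = 3 - 1*301268066/125284831 = 3 - 301268066/125284831 = 74586427/125284831 ≈ 0.59534)
(45815 - k)/((99713/5171)) = (45815 - 1*74586427/125284831)/((99713/5171)) = (45815 - 74586427/125284831)/((99713*(1/5171))) = 5739849945838/(125284831*(99713/5171)) = (5739849945838/125284831)*(5171/99713) = 29680764069928298/12492526353503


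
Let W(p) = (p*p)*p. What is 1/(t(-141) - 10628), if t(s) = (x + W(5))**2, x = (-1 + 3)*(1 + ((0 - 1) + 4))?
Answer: 1/7061 ≈ 0.00014162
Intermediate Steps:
W(p) = p**3 (W(p) = p**2*p = p**3)
x = 8 (x = 2*(1 + (-1 + 4)) = 2*(1 + 3) = 2*4 = 8)
t(s) = 17689 (t(s) = (8 + 5**3)**2 = (8 + 125)**2 = 133**2 = 17689)
1/(t(-141) - 10628) = 1/(17689 - 10628) = 1/7061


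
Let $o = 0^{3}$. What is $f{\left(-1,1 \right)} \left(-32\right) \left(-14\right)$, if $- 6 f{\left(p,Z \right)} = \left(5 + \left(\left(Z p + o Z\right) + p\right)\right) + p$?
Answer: $- \frac{448}{3} \approx -149.33$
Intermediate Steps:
$o = 0$
$f{\left(p,Z \right)} = - \frac{5}{6} - \frac{p}{3} - \frac{Z p}{6}$ ($f{\left(p,Z \right)} = - \frac{\left(5 + \left(\left(Z p + 0 Z\right) + p\right)\right) + p}{6} = - \frac{\left(5 + \left(\left(Z p + 0\right) + p\right)\right) + p}{6} = - \frac{\left(5 + \left(Z p + p\right)\right) + p}{6} = - \frac{\left(5 + \left(p + Z p\right)\right) + p}{6} = - \frac{\left(5 + p + Z p\right) + p}{6} = - \frac{5 + 2 p + Z p}{6} = - \frac{5}{6} - \frac{p}{3} - \frac{Z p}{6}$)
$f{\left(-1,1 \right)} \left(-32\right) \left(-14\right) = \left(- \frac{5}{6} - - \frac{1}{3} - \frac{1}{6} \left(-1\right)\right) \left(-32\right) \left(-14\right) = \left(- \frac{5}{6} + \frac{1}{3} + \frac{1}{6}\right) \left(-32\right) \left(-14\right) = \left(- \frac{1}{3}\right) \left(-32\right) \left(-14\right) = \frac{32}{3} \left(-14\right) = - \frac{448}{3}$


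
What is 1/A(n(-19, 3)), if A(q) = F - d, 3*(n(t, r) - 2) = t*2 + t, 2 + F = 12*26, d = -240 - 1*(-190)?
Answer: 1/360 ≈ 0.0027778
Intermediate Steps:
d = -50 (d = -240 + 190 = -50)
F = 310 (F = -2 + 12*26 = -2 + 312 = 310)
n(t, r) = 2 + t (n(t, r) = 2 + (t*2 + t)/3 = 2 + (2*t + t)/3 = 2 + (3*t)/3 = 2 + t)
A(q) = 360 (A(q) = 310 - 1*(-50) = 310 + 50 = 360)
1/A(n(-19, 3)) = 1/360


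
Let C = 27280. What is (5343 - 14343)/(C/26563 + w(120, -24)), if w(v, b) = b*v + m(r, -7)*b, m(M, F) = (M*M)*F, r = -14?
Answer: -29883375/99774038 ≈ -0.29951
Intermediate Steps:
m(M, F) = F*M² (m(M, F) = M²*F = F*M²)
w(v, b) = -1372*b + b*v (w(v, b) = b*v + (-7*(-14)²)*b = b*v + (-7*196)*b = b*v - 1372*b = -1372*b + b*v)
(5343 - 14343)/(C/26563 + w(120, -24)) = (5343 - 14343)/(27280/26563 - 24*(-1372 + 120)) = -9000/(27280*(1/26563) - 24*(-1252)) = -9000/(27280/26563 + 30048) = -9000/798192304/26563 = -9000*26563/798192304 = -29883375/99774038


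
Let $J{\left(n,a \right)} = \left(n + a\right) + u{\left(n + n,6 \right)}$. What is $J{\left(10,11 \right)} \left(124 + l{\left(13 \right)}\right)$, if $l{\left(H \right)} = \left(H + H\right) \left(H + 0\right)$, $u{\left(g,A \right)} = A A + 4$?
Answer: $28182$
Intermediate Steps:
$u{\left(g,A \right)} = 4 + A^{2}$ ($u{\left(g,A \right)} = A^{2} + 4 = 4 + A^{2}$)
$l{\left(H \right)} = 2 H^{2}$ ($l{\left(H \right)} = 2 H H = 2 H^{2}$)
$J{\left(n,a \right)} = 40 + a + n$ ($J{\left(n,a \right)} = \left(n + a\right) + \left(4 + 6^{2}\right) = \left(a + n\right) + \left(4 + 36\right) = \left(a + n\right) + 40 = 40 + a + n$)
$J{\left(10,11 \right)} \left(124 + l{\left(13 \right)}\right) = \left(40 + 11 + 10\right) \left(124 + 2 \cdot 13^{2}\right) = 61 \left(124 + 2 \cdot 169\right) = 61 \left(124 + 338\right) = 61 \cdot 462 = 28182$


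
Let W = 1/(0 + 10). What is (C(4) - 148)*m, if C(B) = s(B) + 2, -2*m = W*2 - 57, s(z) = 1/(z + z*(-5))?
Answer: -165927/40 ≈ -4148.2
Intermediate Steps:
W = ⅒ (W = 1/10 = ⅒ ≈ 0.10000)
s(z) = -1/(4*z) (s(z) = 1/(z - 5*z) = 1/(-4*z) = -1/(4*z))
m = 142/5 (m = -((⅒)*2 - 57)/2 = -(⅕ - 57)/2 = -½*(-284/5) = 142/5 ≈ 28.400)
C(B) = 2 - 1/(4*B) (C(B) = -1/(4*B) + 2 = 2 - 1/(4*B))
(C(4) - 148)*m = ((2 - ¼/4) - 148)*(142/5) = ((2 - ¼*¼) - 148)*(142/5) = ((2 - 1/16) - 148)*(142/5) = (31/16 - 148)*(142/5) = -2337/16*142/5 = -165927/40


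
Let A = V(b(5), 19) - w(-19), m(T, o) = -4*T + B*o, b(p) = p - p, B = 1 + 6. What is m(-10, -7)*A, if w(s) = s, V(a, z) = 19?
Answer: -342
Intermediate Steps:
B = 7
b(p) = 0
m(T, o) = -4*T + 7*o
A = 38 (A = 19 - 1*(-19) = 19 + 19 = 38)
m(-10, -7)*A = (-4*(-10) + 7*(-7))*38 = (40 - 49)*38 = -9*38 = -342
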